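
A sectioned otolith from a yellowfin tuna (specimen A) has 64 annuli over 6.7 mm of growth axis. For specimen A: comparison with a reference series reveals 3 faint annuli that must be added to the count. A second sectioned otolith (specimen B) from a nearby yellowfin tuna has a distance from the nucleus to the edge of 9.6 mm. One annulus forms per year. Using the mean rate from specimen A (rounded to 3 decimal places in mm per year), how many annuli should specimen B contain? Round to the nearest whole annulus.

Specimen A: true annulus count = 64 + 3 = 67.
A: Mean rate = 6.7 mm / 67 years ≈ 0.100 mm per year.
For B, 9.6 / 0.100 = 96.00 years ≈ 96 annuli.

96 annuli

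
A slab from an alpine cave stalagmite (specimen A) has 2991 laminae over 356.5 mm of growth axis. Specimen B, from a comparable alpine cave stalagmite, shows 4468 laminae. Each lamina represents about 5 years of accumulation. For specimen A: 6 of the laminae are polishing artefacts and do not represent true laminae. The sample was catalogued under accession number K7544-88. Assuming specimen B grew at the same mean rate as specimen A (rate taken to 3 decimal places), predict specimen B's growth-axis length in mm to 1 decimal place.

Specimen A: correcting the raw count gives 2991 − 6 = 2985 true laminae.
Specimen A: multiplying by 5 years per lamina: 2985 × 5 = 14925 years.
A: Extension rate ≈ 356.5 / 14925 = 0.024 mm/yr.
Specimen B: 4468 laminae at 5 years each span 4468 × 5 = 22340 years. Length of B = 0.024 × 22340 = 536.2 mm.

536.2 mm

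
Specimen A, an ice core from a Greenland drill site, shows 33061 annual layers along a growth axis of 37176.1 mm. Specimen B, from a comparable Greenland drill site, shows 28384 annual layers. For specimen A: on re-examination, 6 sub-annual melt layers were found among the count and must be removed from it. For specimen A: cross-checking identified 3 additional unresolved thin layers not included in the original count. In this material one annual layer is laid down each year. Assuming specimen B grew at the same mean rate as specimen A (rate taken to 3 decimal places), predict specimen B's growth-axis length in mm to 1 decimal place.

31932.0 mm

Specimen A: true annual layer count = 33061 − 6 + 3 = 33058.
A: 37176.1 mm over 33058 years gives 37176.1 / 33058 ≈ 1.125 mm/yr.
Length of B = 1.125 × 28384 = 31932.0 mm.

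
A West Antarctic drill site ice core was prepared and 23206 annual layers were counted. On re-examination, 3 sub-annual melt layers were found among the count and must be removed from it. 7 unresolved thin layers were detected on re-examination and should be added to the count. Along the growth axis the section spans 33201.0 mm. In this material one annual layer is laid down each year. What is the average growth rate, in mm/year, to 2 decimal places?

1.43 mm/year

After corrections the count is 23206 − 3 + 7 = 23210 annual layers.
Mean rate = 33201.0 mm / 23210 years ≈ 1.43 mm/year.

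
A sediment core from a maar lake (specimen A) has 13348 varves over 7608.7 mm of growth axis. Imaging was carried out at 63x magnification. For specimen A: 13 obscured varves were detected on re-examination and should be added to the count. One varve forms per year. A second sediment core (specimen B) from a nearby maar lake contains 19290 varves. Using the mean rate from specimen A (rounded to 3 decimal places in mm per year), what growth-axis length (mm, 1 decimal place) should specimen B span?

Specimen A: adjusted count: 13348 + 13 = 13361 varves.
A: Extension rate ≈ 7608.7 / 13361 = 0.569 mm/year.
For B, 0.569 mm/year × 19290 years = 10976.0 mm.

10976.0 mm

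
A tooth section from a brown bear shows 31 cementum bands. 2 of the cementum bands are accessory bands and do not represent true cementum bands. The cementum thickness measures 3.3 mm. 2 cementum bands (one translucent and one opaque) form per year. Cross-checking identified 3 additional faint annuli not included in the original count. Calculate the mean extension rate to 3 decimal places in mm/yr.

0.206 mm/yr

Correcting the raw count gives 31 − 2 + 3 = 32 true cementum bands.
32 cementum bands at 2 per year is 32 / 2 = 16 years.
Mean rate = 3.3 mm / 16 years ≈ 0.206 mm/yr.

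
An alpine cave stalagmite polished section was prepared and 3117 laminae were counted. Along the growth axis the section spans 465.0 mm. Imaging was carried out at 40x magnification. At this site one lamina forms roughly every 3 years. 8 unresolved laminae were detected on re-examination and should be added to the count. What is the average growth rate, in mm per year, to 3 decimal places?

Correcting the raw count gives 3117 + 8 = 3125 true laminae.
Multiplying by 3 years per lamina: 3125 × 3 = 9375 years.
Extension rate ≈ 465.0 / 9375 = 0.050 mm per year.

0.050 mm per year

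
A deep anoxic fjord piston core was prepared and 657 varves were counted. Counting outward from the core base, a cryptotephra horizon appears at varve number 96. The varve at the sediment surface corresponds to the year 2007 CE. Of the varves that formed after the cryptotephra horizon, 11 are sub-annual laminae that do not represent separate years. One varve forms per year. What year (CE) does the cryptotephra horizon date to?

1457 CE

Between varve 96 and the sediment surface there are 657 − 96 = 561 varves.
561 − 11 false = 550 true varves after the cryptotephra horizon.
The varve at the sediment surface is 2007 CE, so the cryptotephra horizon dates to 2007 − 550 = 1457 CE.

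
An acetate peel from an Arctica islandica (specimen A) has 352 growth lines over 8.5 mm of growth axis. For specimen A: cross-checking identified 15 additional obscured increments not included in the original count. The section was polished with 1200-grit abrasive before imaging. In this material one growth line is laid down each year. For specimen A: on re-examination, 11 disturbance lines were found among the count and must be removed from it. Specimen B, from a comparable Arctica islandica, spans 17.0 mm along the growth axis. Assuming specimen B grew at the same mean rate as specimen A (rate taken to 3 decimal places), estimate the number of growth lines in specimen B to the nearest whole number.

708 growth lines

Specimen A: correcting the raw count gives 352 − 11 + 15 = 356 true growth lines.
A: Extension rate ≈ 8.5 / 356 = 0.024 mm per year.
Specimen B: 17.0 mm / 0.024 mm per year = 708.33 years ≈ 708 growth lines.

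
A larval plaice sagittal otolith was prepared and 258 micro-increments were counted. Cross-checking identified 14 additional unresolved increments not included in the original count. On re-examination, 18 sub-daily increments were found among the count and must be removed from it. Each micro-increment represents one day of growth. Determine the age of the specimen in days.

Correcting the raw count gives 258 − 18 + 14 = 254 true micro-increments.
One micro-increment per day makes the duration 254 days.

254 days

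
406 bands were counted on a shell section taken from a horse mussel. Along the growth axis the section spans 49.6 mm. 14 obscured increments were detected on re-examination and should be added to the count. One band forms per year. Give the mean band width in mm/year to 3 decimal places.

Adjusted count: 406 + 14 = 420 bands.
Extension rate ≈ 49.6 / 420 = 0.118 mm/year.

0.118 mm/year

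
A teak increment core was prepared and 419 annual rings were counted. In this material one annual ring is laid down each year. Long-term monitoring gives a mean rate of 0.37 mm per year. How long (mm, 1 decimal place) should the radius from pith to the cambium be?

155.0 mm

The record spans 419 years at 0.37 mm per year.
Predicted length = 0.37 mm/year × 419 years = 155.0 mm.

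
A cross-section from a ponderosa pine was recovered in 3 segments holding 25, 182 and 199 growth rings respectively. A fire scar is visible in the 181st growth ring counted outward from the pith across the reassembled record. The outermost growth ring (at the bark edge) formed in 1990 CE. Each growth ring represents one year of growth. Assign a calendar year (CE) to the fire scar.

1765 CE

Total growth rings = 25 + 182 + 199 = 406.
Between growth ring 181 and the bark edge there are 406 − 181 = 225 growth rings.
The growth ring at the bark edge is 1990 CE, so the fire scar dates to 1990 − 225 = 1765 CE.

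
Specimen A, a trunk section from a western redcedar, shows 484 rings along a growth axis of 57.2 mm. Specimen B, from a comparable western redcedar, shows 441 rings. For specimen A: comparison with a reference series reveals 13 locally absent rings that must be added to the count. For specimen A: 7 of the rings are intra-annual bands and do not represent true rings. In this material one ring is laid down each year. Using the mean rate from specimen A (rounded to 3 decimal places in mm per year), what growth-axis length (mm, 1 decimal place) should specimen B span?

Specimen A: after corrections the count is 484 − 7 + 13 = 490 rings.
A: 57.2 mm over 490 years gives 57.2 / 490 ≈ 0.117 mm/year.
For B, 0.117 mm/year × 441 years = 51.6 mm.

51.6 mm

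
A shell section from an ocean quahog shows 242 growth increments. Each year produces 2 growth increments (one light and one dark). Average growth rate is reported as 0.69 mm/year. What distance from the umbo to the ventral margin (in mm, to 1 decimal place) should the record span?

Dividing by 2 growth increments per year: 242 / 2 = 121 years.
Predicted length = 0.69 mm/year × 121 years = 83.5 mm.

83.5 mm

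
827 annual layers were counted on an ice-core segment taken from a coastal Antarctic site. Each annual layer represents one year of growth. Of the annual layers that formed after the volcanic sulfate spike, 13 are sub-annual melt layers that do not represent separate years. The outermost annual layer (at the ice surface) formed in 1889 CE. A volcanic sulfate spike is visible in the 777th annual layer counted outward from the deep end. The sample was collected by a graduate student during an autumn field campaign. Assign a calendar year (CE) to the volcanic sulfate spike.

1852 CE

Between annual layer 777 and the ice surface there are 827 − 777 = 50 annual layers.
Excluding 13 false annual layers: 50 − 13 = 37.
Counting back 37 years from 1889 CE places the volcanic sulfate spike in 1889 − 37 = 1852 CE.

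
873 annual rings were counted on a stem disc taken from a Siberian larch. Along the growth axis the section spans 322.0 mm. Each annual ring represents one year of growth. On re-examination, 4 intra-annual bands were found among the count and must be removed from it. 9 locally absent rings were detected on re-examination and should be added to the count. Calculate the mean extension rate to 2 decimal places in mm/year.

0.37 mm/year

Adjusted count: 873 − 4 + 9 = 878 annual rings.
322.0 mm over 878 years gives 322.0 / 878 ≈ 0.37 mm/year.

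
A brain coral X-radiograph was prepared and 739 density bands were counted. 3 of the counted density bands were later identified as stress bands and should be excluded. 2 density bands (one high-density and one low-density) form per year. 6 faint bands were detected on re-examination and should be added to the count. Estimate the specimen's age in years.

371 years

Correcting the raw count gives 739 − 3 + 6 = 742 true density bands.
With 2 density bands per year, 742 / 2 = 371 years.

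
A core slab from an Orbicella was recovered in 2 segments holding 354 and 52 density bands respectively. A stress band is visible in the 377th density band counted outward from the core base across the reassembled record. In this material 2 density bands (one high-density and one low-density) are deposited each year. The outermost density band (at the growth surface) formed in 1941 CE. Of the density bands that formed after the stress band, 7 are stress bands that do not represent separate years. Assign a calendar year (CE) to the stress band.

1930 CE

Total density bands = 354 + 52 = 406.
Between density band 377 and the growth surface there are 406 − 377 = 29 density bands.
Excluding 7 false density bands: 29 − 7 = 22.
22 density bands at 2 per year is 22 / 2 = 11 years.
Counting back 11 years from 1941 CE places the stress band in 1941 − 11 = 1930 CE.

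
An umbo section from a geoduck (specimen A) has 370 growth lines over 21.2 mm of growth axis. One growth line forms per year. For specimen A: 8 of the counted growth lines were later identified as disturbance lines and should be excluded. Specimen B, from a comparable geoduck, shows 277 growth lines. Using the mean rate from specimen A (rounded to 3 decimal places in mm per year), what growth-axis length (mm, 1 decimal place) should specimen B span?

Specimen A: adjusted count: 370 − 8 = 362 growth lines.
A: 21.2 mm over 362 years gives 21.2 / 362 ≈ 0.059 mm/yr.
For B, 0.059 mm/year × 277 years = 16.3 mm.

16.3 mm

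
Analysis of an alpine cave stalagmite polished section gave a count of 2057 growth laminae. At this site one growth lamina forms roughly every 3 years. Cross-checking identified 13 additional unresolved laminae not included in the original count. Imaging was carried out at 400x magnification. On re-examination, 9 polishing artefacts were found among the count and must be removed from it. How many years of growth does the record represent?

6183 yr

True growth lamina count = 2057 − 9 + 13 = 2061.
At 3 years per growth lamina, 2061 × 3 = 6183 years.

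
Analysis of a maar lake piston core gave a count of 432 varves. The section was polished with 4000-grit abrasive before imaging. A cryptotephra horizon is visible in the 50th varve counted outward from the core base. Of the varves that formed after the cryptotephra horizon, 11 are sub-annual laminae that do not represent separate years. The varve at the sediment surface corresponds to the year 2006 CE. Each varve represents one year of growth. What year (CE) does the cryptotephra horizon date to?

432 − 50 = 382 varves lie beyond the cryptotephra horizon toward the sediment surface.
Excluding 11 false varves: 382 − 11 = 371.
The varve at the sediment surface is 2006 CE, so the cryptotephra horizon dates to 2006 − 371 = 1635 CE.

1635 CE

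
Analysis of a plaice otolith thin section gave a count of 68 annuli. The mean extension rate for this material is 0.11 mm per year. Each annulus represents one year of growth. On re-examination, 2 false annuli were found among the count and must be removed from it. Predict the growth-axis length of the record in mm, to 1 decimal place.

Adjusted count: 68 − 2 = 66 annuli.
Predicted length = 0.11 mm/year × 66 years = 7.3 mm.

7.3 mm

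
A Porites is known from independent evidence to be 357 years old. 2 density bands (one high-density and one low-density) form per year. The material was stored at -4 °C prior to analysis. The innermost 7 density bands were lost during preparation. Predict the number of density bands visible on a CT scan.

707 density bands

Expected density bands: 357 × 2 = 714.
Subtracting the 7 density bands not captured gives 714 − 7 = 707 density bands in the record.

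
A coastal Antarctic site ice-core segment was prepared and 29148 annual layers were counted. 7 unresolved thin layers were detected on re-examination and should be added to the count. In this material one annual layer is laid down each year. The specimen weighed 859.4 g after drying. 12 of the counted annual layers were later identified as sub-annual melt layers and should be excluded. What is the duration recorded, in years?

True annual layer count = 29148 − 12 + 7 = 29143.
One annual layer per year makes the duration 29143 years.

29143 years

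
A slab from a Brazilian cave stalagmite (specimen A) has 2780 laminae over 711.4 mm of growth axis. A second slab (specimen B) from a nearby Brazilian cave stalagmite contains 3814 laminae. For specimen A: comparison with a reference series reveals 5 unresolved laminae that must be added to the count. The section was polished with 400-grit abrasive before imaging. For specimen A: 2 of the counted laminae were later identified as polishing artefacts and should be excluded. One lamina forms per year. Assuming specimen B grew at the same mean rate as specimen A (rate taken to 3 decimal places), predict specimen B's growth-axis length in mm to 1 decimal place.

Specimen A: true lamina count = 2780 − 2 + 5 = 2783.
A: 711.4 mm over 2783 years gives 711.4 / 2783 ≈ 0.256 mm/yr.
B's length ≈ 0.256 × 3814 = 976.4 mm.

976.4 mm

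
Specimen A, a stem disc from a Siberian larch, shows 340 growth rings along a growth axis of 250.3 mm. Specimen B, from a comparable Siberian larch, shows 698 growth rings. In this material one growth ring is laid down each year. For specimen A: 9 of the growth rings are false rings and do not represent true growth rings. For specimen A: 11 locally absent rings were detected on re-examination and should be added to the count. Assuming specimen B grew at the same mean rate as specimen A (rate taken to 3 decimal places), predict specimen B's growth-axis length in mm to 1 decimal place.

510.9 mm

Specimen A: adjusted count: 340 − 9 + 11 = 342 growth rings.
A: Mean rate = 250.3 mm / 342 years ≈ 0.732 mm/year.
For B, 0.732 mm/year × 698 years = 510.9 mm.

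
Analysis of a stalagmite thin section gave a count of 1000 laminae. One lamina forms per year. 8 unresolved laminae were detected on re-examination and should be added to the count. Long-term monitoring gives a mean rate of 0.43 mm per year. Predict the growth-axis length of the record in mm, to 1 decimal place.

True lamina count = 1000 + 8 = 1008.
1008 years at 0.43 mm/year gives 0.43 × 1008 = 433.4 mm.

433.4 mm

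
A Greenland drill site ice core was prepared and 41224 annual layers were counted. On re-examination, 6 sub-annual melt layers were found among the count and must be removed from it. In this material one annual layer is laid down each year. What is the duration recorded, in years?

True annual layer count = 41224 − 6 = 41218.
One annual layer per year makes the duration 41218 years.

41218 yr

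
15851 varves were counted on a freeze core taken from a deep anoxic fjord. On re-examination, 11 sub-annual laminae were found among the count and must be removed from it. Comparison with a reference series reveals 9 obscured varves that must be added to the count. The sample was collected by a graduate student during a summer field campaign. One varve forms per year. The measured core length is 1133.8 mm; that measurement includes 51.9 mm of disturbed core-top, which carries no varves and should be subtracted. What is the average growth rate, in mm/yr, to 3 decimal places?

Adjusted count: 15851 − 11 + 9 = 15849 varves.
Net length = 1133.8 − 51.9 = 1081.9 mm.
Mean rate = 1081.9 mm / 15849 years ≈ 0.068 mm/yr.

0.068 mm/yr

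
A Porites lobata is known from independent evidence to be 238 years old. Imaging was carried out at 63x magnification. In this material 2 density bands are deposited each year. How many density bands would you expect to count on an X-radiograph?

476 density bands

238 years at 2 density bands per year gives 238 × 2 = 476 density bands.
So 476 density bands should be present.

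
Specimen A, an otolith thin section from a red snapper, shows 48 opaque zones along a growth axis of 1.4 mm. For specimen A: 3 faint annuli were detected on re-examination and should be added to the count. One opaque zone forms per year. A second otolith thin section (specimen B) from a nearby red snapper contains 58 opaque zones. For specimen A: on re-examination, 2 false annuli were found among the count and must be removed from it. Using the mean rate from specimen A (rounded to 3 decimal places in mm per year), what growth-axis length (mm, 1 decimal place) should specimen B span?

1.7 mm

Specimen A: adjusted count: 48 − 2 + 3 = 49 opaque zones.
A: Extension rate ≈ 1.4 / 49 = 0.029 mm per year.
Length of B = 0.029 × 58 = 1.7 mm.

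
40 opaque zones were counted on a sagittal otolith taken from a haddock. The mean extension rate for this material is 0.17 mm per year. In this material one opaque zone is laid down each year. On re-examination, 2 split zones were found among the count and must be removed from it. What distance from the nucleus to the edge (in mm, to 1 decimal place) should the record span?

6.5 mm

After corrections the count is 40 − 2 = 38 opaque zones.
Predicted length = 0.17 mm/year × 38 years = 6.5 mm.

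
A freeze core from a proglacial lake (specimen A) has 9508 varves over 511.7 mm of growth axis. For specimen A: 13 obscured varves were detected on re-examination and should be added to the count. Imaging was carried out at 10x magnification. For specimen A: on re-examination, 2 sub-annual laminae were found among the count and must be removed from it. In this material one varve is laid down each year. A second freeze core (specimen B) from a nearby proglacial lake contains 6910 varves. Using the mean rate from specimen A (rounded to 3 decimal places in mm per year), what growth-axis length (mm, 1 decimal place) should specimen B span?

373.1 mm

Specimen A: true varve count = 9508 − 2 + 13 = 9519.
A: Mean rate = 511.7 mm / 9519 years ≈ 0.054 mm/yr.
Length of B = 0.054 × 6910 = 373.1 mm.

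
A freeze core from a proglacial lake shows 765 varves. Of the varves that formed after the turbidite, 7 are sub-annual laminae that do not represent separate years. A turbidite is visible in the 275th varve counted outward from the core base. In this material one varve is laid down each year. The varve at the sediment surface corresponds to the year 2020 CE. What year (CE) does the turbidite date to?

The turbidite sits at varve 275 from the core base, so 765 − 275 = 490 varves formed after it.
Removing the 7 false varves leaves 490 − 7 = 483 true varves beyond the turbidite.
Counting back 483 years from 2020 CE places the turbidite in 2020 − 483 = 1537 CE.

1537 CE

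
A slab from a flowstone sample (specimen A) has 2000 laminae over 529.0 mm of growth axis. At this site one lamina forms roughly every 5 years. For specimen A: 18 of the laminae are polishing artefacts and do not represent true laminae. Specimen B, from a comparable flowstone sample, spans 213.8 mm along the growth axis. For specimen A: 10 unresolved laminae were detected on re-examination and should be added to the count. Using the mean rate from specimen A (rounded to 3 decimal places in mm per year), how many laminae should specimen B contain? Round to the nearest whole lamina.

Specimen A: true lamina count = 2000 − 18 + 10 = 1992.
Specimen A: multiplying by 5 years per lamina: 1992 × 5 = 9960 years.
A: Mean rate = 529.0 mm / 9960 years ≈ 0.053 mm/yr.
Specimen B: 213.8 mm / 0.053 mm per year = 4033.96 years; at 5 years per lamina that is 4033.96 / 5 ≈ 807 laminae.

807 laminae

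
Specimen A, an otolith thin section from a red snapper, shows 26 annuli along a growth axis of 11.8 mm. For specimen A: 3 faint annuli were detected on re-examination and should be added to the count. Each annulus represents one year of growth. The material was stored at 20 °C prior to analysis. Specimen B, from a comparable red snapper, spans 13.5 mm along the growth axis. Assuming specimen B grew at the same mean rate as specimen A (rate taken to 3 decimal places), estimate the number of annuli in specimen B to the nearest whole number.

Specimen A: after corrections the count is 26 + 3 = 29 annuli.
A: 11.8 mm over 29 years gives 11.8 / 29 ≈ 0.407 mm/year.
For B, 13.5 / 0.407 = 33.17 years ≈ 33 annuli.

33 annuli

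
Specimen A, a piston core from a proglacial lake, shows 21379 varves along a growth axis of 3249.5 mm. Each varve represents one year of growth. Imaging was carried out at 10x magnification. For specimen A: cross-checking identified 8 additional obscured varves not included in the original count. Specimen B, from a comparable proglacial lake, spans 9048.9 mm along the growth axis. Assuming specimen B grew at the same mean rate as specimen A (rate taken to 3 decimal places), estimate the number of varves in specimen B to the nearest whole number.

59532 varves

Specimen A: after corrections the count is 21379 + 8 = 21387 varves.
A: Extension rate ≈ 3249.5 / 21387 = 0.152 mm/year.
Specimen B: 9048.9 mm / 0.152 mm per year = 59532.24 years ≈ 59532 varves.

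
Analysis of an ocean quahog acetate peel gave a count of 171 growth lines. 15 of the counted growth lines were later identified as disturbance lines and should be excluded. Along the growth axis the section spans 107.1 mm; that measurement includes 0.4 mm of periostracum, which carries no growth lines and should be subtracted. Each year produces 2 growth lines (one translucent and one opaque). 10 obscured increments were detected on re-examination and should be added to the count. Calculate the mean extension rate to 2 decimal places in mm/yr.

True growth line count = 171 − 15 + 10 = 166.
Dividing by 2 growth lines per year: 166 / 2 = 83 years.
Net length = 107.1 − 0.4 = 106.7 mm.
Mean rate = 106.7 mm / 83 years ≈ 1.29 mm/yr.

1.29 mm/yr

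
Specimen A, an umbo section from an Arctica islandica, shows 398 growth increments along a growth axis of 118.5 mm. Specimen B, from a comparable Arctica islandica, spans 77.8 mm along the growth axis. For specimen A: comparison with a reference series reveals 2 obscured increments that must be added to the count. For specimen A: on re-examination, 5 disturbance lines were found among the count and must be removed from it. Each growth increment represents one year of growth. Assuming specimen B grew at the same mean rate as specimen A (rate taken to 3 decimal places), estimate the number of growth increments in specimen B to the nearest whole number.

259 growth increments

Specimen A: true growth increment count = 398 − 5 + 2 = 395.
A: Mean rate = 118.5 mm / 395 years ≈ 0.300 mm per year.
B spans 77.8 / 0.300 = 259.33 years ≈ 259 growth increments.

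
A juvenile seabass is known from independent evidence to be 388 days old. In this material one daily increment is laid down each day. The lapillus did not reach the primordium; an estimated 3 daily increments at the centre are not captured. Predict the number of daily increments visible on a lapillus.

At one daily increment per day, 388 days correspond to 388 daily increments.
Subtracting the 3 daily increments not captured gives 388 − 3 = 385 daily increments in the record.

385 daily increments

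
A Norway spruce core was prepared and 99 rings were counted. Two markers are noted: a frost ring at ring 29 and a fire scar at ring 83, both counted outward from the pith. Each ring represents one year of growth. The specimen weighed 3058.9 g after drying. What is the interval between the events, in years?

54 years

83 − 29 = 54 rings lie between the two events.
At one ring per year, 54 years elapsed between them.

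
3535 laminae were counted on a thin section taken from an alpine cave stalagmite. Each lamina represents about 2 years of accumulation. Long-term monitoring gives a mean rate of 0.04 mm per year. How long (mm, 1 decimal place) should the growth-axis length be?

282.8 mm

Multiplying by 2 years per lamina: 3535 × 2 = 7070 years.
Length ≈ 0.04 × 7070 = 282.8 mm.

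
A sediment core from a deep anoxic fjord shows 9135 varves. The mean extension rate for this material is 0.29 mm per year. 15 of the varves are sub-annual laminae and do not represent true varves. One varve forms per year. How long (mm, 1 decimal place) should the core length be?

2644.8 mm

After corrections the count is 9135 − 15 = 9120 varves.
Predicted length = 0.29 mm/year × 9120 years = 2644.8 mm.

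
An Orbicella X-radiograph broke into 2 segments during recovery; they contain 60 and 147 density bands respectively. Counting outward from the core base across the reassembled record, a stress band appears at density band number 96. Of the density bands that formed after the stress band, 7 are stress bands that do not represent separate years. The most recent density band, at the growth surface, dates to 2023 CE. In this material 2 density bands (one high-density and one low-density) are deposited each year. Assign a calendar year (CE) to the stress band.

1971 CE

Total density bands = 60 + 147 = 207.
207 − 96 = 111 density bands lie beyond the stress band toward the growth surface.
111 − 7 false = 104 true density bands after the stress band.
Dividing by 2 density bands per year: 104 / 2 = 52 years.
The density band at the growth surface is 2023 CE, so the stress band dates to 2023 − 52 = 1971 CE.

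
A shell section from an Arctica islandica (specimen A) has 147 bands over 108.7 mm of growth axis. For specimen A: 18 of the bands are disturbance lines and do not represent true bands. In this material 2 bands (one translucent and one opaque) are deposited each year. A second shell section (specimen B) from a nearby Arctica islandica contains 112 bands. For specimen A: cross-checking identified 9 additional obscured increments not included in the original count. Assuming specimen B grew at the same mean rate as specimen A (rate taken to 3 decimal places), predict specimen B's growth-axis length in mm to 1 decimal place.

88.2 mm

Specimen A: correcting the raw count gives 147 − 18 + 9 = 138 true bands.
Specimen A: dividing by 2 bands per year: 138 / 2 = 69 years.
A: 108.7 mm over 69 years gives 108.7 / 69 ≈ 1.575 mm per year.
Specimen B: with 2 bands per year, 112 / 2 = 56 years. B's length ≈ 1.575 × 56 = 88.2 mm.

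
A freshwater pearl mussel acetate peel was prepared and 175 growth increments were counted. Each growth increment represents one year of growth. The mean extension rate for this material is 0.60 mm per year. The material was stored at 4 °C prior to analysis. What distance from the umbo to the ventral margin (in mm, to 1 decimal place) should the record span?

105.0 mm

The record spans 175 years at 0.60 mm per year.
Predicted length = 0.60 mm/year × 175 years = 105.0 mm.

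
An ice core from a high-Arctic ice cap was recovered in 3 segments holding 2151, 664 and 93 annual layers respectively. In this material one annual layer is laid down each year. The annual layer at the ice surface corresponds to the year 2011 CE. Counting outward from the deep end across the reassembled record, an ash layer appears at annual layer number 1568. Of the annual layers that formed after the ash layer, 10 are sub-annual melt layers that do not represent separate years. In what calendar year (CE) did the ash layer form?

Total annual layers = 2151 + 664 + 93 = 2908.
2908 − 1568 = 1340 annual layers lie beyond the ash layer toward the ice surface.
Excluding 10 false annual layers: 1340 − 10 = 1330.
Counting back 1330 years from 2011 CE places the ash layer in 2011 − 1330 = 681 CE.

681 CE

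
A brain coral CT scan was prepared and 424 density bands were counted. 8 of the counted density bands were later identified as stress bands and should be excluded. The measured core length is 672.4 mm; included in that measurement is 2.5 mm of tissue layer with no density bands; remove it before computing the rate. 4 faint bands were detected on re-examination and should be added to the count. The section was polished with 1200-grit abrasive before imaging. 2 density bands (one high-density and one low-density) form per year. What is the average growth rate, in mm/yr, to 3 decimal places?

True density band count = 424 − 8 + 4 = 420.
With 2 density bands per year, 420 / 2 = 210 years.
Removing the 2.5 mm offcut leaves 672.4 − 2.5 = 669.9 mm.
Mean rate = 669.9 mm / 210 years ≈ 3.190 mm/yr.

3.190 mm/yr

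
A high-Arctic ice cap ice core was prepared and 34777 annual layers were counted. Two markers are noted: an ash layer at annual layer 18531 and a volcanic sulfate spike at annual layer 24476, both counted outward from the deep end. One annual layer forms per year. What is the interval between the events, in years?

5945 yr

The two markers are separated by 24476 − 18531 = 5945 annual layers.
That is 5945 years at one annual layer per year.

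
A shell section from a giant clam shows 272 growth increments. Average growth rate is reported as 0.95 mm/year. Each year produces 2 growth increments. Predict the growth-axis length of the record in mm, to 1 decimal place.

129.2 mm

Dividing by 2 growth increments per year: 272 / 2 = 136 years.
136 years at 0.95 mm/year gives 0.95 × 136 = 129.2 mm.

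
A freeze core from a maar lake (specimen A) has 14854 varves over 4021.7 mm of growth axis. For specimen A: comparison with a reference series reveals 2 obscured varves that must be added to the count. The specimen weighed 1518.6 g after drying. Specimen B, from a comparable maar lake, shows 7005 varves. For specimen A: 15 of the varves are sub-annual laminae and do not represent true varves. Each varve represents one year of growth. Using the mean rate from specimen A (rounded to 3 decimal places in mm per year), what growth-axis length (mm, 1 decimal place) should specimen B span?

1898.4 mm

Specimen A: correcting the raw count gives 14854 − 15 + 2 = 14841 true varves.
A: 4021.7 mm over 14841 years gives 4021.7 / 14841 ≈ 0.271 mm/yr.
For B, 0.271 mm/year × 7005 years = 1898.4 mm.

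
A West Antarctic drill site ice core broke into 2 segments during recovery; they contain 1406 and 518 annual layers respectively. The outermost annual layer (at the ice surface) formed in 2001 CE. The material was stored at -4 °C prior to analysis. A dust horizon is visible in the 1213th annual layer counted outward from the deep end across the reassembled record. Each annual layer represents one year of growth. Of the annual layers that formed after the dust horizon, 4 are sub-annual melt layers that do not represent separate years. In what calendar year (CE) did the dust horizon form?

Total annual layers = 1406 + 518 = 1924.
1924 − 1213 = 711 annual layers lie beyond the dust horizon toward the ice surface.
Removing the 4 false annual layers leaves 711 − 4 = 707 true annual layers beyond the dust horizon.
2001 − 707 = 1294 CE.

1294 CE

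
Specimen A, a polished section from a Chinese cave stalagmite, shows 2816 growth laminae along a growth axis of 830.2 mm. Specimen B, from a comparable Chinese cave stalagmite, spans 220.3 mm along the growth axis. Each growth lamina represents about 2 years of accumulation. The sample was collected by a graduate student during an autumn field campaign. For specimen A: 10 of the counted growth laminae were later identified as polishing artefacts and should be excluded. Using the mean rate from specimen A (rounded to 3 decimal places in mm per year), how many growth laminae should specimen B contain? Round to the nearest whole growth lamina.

744 growth laminae

Specimen A: true growth lamina count = 2816 − 10 = 2806.
Specimen A: 2806 growth laminae at 2 years each span 2806 × 2 = 5612 years.
A: Extension rate ≈ 830.2 / 5612 = 0.148 mm/yr.
B spans 220.3 / 0.148 = 1488.51 years; at 2 years per growth lamina that is 1488.51 / 2 ≈ 744 growth laminae.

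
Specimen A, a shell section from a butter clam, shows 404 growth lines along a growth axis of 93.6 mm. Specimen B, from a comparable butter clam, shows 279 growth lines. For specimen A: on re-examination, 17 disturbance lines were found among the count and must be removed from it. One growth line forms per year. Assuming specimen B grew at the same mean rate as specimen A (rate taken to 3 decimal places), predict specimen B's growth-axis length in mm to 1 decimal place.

67.5 mm

Specimen A: true growth line count = 404 − 17 = 387.
A: Mean rate = 93.6 mm / 387 years ≈ 0.242 mm per year.
B's length ≈ 0.242 × 279 = 67.5 mm.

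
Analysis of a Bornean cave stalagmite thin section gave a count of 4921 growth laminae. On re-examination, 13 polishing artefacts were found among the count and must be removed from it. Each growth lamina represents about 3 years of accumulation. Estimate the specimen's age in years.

14724 years

After corrections the count is 4921 − 13 = 4908 growth laminae.
At 3 years per growth lamina, 4908 × 3 = 14724 years.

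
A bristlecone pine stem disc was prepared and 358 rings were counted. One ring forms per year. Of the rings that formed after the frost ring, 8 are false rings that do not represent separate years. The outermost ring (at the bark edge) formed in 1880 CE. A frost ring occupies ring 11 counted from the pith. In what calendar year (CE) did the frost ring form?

1541 CE

The frost ring sits at ring 11 from the pith, so 358 − 11 = 347 rings formed after it.
Excluding 8 false rings: 347 − 8 = 339.
Counting back 339 years from 1880 CE places the frost ring in 1880 − 339 = 1541 CE.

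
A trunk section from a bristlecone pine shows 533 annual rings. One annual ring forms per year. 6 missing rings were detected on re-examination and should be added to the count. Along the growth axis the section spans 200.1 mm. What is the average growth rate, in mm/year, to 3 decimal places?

True annual ring count = 533 + 6 = 539.
200.1 mm over 539 years gives 200.1 / 539 ≈ 0.371 mm/year.

0.371 mm/year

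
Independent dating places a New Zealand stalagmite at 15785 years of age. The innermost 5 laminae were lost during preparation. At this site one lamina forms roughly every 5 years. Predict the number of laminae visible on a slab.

3152 laminae

One lamina every 5 years means 15785 / 5 = 3157 laminae.
Less the 5 uncaptured laminae: 3157 − 5 = 3152.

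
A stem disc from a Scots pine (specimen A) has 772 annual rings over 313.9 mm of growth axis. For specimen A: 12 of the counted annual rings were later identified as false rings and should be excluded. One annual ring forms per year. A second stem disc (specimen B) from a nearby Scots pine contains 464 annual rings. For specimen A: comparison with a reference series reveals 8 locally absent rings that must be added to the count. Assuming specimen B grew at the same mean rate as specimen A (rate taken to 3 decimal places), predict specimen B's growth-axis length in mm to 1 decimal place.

189.8 mm

Specimen A: adjusted count: 772 − 12 + 8 = 768 annual rings.
A: Mean rate = 313.9 mm / 768 years ≈ 0.409 mm/yr.
Length of B = 0.409 × 464 = 189.8 mm.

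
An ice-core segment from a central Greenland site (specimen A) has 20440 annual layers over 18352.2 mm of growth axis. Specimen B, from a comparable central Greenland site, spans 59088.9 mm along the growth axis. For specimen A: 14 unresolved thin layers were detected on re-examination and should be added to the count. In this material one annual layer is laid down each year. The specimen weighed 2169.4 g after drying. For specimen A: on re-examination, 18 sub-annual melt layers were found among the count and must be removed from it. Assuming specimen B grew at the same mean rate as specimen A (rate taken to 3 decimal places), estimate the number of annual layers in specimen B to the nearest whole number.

65801 annual layers

Specimen A: adjusted count: 20440 − 18 + 14 = 20436 annual layers.
A: Extension rate ≈ 18352.2 / 20436 = 0.898 mm per year.
B spans 59088.9 / 0.898 = 65800.56 years ≈ 65801 annual layers.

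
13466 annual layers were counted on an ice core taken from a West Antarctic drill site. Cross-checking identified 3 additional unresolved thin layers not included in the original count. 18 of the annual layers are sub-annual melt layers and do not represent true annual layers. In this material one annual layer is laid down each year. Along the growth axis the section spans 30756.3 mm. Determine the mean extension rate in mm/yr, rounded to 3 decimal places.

After corrections the count is 13466 − 18 + 3 = 13451 annual layers.
Mean rate = 30756.3 mm / 13451 years ≈ 2.287 mm/yr.

2.287 mm/yr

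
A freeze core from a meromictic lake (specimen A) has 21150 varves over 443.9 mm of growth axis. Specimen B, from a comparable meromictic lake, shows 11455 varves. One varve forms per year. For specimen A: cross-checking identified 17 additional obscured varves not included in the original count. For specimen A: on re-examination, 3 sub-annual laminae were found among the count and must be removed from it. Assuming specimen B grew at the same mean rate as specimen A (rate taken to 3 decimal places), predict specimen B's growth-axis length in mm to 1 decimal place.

Specimen A: after corrections the count is 21150 − 3 + 17 = 21164 varves.
A: Mean rate = 443.9 mm / 21164 years ≈ 0.021 mm per year.
Length of B = 0.021 × 11455 = 240.6 mm.

240.6 mm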